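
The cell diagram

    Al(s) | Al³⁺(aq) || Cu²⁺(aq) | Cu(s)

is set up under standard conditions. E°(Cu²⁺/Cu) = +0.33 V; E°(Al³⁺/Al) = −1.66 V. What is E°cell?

+1.99 V

By convention the left-hand electrode in cell notation is the anode (oxidation) and the right-hand electrode is the cathode (reduction).
E°cell = E°(right) − E°(left) = +0.33 − (−1.66) = +1.99 V.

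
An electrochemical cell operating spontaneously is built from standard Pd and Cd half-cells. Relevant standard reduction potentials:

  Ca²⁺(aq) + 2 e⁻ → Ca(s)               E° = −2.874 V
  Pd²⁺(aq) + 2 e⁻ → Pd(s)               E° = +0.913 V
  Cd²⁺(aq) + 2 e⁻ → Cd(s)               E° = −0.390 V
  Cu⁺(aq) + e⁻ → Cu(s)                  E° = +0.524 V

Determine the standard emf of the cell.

+1.303 V

The Pd²⁺/Pd couple has the higher E°, so Pd ion is reduced (cathode) and Cd is oxidized (anode).
E°cell = E°(cathode) − E°(anode) = +0.913 − (−0.390) = +1.303 V.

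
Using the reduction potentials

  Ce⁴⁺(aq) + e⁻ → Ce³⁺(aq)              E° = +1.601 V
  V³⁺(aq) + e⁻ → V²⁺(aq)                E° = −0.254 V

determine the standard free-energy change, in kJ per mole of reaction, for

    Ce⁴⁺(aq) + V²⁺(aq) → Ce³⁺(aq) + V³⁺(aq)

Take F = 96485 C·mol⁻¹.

In the reaction as written Ce⁴⁺(aq) is reduced, so the Ce⁴⁺/Ce³⁺ couple is the cathode and V³⁺/V²⁺ is the anode.
E°cell = +1.601 − (−0.254) = +1.855 V; balancing electrons gives n = 1.
ΔG° = −nFE°cell = −(1)(96485)(+1.855) J/mol = −179 kJ/mol.

−179 kJ/mol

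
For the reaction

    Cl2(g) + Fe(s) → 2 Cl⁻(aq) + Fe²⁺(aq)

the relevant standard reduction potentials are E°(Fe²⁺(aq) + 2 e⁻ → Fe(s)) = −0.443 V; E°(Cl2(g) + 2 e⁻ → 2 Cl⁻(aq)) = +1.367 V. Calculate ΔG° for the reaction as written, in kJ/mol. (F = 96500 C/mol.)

−349 kJ/mol

In the reaction as written Cl2(g) is reduced, so the Cl₂/Cl⁻ couple is the cathode and Fe²⁺/Fe is the anode.
E°cell = +1.367 − (−0.443) = +1.810 V; balancing electrons gives n = 2.
ΔG° = −nFE°cell = −(2)(96500)(+1.810) J/mol = −349 kJ/mol.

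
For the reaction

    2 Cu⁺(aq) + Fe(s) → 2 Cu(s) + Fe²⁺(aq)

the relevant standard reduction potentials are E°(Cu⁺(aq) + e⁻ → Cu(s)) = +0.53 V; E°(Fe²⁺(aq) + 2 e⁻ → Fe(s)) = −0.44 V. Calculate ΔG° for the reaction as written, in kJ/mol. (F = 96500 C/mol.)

−187 kJ/mol

In the reaction as written Cu⁺(aq) is reduced, so the Cu⁺/Cu couple is the cathode and Fe²⁺/Fe is the anode.
E°cell = +0.53 − (−0.44) = +0.97 V; balancing electrons gives n = 2.
ΔG° = −nFE°cell = −(2)(96500)(+0.97) J/mol = −187 kJ/mol.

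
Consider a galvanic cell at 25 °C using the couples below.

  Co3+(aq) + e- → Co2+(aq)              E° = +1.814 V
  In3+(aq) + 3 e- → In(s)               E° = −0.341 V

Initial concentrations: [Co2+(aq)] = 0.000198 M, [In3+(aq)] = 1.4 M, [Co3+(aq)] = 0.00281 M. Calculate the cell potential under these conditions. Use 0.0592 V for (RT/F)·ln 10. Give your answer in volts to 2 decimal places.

+2.22 V

Since E°(Co³⁺/Co²⁺) > E°(In³⁺/In), Co³⁺/Co²⁺ serves as the cathode.
The standard potential is +1.814 − (−0.341) = +2.155 V and the balanced reaction transfers n = 3 electrons.
Balancing gives 3 Co3+(aq) + In(s) → 3 Co2+(aq) + In3+(aq); hence Q = ([Co2+(aq)]^3·[In3+(aq)]) / [Co3+(aq)]^3 = 0.00049 (log Q = −3.310).
Applying E = E° − (RT ln10/nF)·log Q gives +2.155 − (0.0592/3)(−3.310) = +2.22 V.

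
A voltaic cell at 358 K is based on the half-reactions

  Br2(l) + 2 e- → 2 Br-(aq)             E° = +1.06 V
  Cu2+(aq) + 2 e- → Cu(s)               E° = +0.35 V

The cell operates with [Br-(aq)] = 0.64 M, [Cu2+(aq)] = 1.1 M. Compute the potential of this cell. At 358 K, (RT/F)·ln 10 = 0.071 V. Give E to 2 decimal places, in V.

Since E°(Br₂/Br⁻) > E°(Cu²⁺/Cu), Br₂/Br⁻ serves as the cathode.
E°cell = E°cat − E°an = +1.06 − (+0.35) = +0.71 V; n = 2.
For the overall reaction Br2(l) + Cu(s) → 2 Br-(aq) + Cu2+(aq), Q = [Br-(aq)]^2·[Cu2+(aq)] = 0.451, giving log Q = −0.346.
E = E° − (0.071/n)·log Q = +0.71 − (0.071/2)(−0.346) = +0.72 V.

+0.72 V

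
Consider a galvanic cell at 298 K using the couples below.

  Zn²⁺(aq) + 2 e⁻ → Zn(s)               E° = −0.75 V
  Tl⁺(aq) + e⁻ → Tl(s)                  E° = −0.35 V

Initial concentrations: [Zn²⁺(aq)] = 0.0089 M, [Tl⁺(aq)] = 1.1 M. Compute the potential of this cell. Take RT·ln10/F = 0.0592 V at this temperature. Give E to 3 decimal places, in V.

+0.463 V

Tl⁺/Tl is reduced (cathode, E° = −0.35 V) and Zn²⁺/Zn is oxidized (anode).
E°cell = E°cat − E°an = −0.35 − (−0.75) = +0.40 V; n = 2.
Balancing gives 2 Tl⁺(aq) + Zn(s) → 2 Tl(s) + Zn²⁺(aq); hence Q = [Zn²⁺(aq)] / [Tl⁺(aq)]^2 = 0.00736 (log Q = −2.133).
E = E° − (0.0592/n)·log Q = +0.40 − (0.0592/2)(−2.133) = +0.463 V.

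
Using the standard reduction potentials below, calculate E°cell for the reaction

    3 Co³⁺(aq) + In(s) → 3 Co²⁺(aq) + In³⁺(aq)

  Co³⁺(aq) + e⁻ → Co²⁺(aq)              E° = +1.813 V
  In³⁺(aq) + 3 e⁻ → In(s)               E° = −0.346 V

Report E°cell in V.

Co³⁺(aq) gains electrons, so the Co³⁺/Co²⁺ couple is the cathode; the In³⁺/In couple is the anode.
E°cell = E°(cathode) − E°(anode) = +1.813 − (−0.346) = +2.159 V.

+2.159 V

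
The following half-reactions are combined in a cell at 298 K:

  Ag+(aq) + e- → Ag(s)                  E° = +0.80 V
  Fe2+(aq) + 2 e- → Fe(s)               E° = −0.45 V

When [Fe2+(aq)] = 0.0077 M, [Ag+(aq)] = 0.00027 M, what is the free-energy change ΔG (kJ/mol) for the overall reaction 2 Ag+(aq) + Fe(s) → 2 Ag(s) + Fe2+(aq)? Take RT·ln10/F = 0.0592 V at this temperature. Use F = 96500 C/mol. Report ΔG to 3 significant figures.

−213 kJ/mol

E°cell = +0.80 − (−0.45) = +1.25 V; the balanced reaction transfers n = 2 electrons.
The reaction quotient is [Fe2+(aq)] / [Ag+(aq)]^2 = 1.06×10^5; by Nernst, E = +1.25 − (0.0592/2)(5.024) = +1.1013 V.
Finally ΔG = −nFE = −(2)(96500 C/mol)(+1.1013 V) = −213 kJ/mol.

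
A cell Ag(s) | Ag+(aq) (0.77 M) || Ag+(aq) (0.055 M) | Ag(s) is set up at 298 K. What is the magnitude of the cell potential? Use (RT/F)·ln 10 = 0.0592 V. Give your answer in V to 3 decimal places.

0.068 V

For a concentration cell E°cell = 0, since both electrodes use the same couple.
The compartment with the higher Ag+(aq) concentration (0.77 M) acts as the cathode; ions are reduced there and produced at the dilute (0.055 M) anode.
With n = 1, Ecell = −(0.0592/1)·log([dilute]/[conc]) = −(0.0592/1)·log(0.055/0.77) = +0.068 V.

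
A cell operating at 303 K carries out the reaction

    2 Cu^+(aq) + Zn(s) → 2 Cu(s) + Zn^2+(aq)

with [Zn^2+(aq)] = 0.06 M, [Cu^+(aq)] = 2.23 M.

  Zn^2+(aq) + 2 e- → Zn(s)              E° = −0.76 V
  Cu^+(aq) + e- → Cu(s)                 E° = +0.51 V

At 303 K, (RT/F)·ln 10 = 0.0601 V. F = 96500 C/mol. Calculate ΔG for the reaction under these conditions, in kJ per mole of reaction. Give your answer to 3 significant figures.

−256 kJ/mol

With Cu⁺/Cu reduced at the cathode, E°cell = +0.51 − (−0.76) = +1.27 V and n = 2.
Here Q = [Zn^2+(aq)] / [Cu^+(aq)]^2 = 0.0121 (log Q = −1.918), giving E = +1.27 − (0.0601/2)·(−1.918) = +1.3276 V.
Then ΔG = −nFE = −2 × 96500 × +1.3276 J/mol = −256 kJ/mol.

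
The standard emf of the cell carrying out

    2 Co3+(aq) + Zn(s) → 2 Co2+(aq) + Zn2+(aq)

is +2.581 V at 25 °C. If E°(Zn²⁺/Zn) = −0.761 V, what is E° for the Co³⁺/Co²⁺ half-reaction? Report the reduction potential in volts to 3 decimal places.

In the reaction as written the Co³⁺/Co²⁺ couple is reduced (cathode) and Zn²⁺/Zn is oxidized (anode), so E°cell = E°(Co³⁺/Co²⁺) − E°(Zn²⁺/Zn).
E°(Co³⁺/Co²⁺) = E°cell + E°(anode) = +2.581 + (−0.761) = +1.820 V.

+1.820 V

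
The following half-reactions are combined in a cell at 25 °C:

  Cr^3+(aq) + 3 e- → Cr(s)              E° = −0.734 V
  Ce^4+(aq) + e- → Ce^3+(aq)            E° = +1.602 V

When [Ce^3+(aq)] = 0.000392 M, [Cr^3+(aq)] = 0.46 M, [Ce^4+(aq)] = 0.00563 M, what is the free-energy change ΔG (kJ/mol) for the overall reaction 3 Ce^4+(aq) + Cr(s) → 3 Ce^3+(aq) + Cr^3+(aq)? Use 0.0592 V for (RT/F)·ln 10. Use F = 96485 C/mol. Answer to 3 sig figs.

−698 kJ/mol

The standard cell potential is +1.602 − (−0.734) = +2.336 V, with n = 3 electrons in the balanced equation.
Here Q = ([Ce^3+(aq)]^3·[Cr^3+(aq)]) / [Ce^4+(aq)]^3 = 0.000155 (log Q = −3.809), giving E = +2.336 − (0.0592/3)·(−3.809) = +2.4112 V.
ΔG = −nFE = −(3)(96485)(+2.4112) J/mol = −698 kJ/mol.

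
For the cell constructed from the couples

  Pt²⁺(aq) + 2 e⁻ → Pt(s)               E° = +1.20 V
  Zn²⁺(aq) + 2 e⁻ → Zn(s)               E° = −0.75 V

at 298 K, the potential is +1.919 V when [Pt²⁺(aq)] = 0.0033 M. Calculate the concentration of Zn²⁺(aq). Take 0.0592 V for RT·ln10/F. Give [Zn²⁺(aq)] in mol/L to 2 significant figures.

0.037 M

The Pt²⁺/Pt couple has the larger reduction potential, so it is the cathode: E°cell = +1.20 − (−0.75) = +1.95 V and n = 2.
From the Nernst equation, log Q = n(E° − E)/0.0592 = 2·(+1.95 − (+1.919))/0.0592 = 1.047.
Balancing electrons gives Pt²⁺(aq) + Zn(s) → Pt(s) + Zn²⁺(aq); thus Q = [Zn²⁺(aq)] / [Pt²⁺(aq)].
Substituting the known concentrations and solving, log [Zn²⁺(aq)] = −1.434 and [Zn²⁺(aq)] = 0.037 M.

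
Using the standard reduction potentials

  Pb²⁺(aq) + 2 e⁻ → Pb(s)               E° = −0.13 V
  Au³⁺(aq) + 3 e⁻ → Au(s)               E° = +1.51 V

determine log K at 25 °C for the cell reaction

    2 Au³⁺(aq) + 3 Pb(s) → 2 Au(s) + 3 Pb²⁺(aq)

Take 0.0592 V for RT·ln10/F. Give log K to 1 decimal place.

log K = 166.2

The Au³⁺/Au couple is reduced (cathode); E°cell = +1.51 − (−0.13) = +1.64 V with n = 6.
At equilibrium E = 0, so log K = nE°cell / 0.0592 = (6)(+1.64) / 0.0592 = 166.2.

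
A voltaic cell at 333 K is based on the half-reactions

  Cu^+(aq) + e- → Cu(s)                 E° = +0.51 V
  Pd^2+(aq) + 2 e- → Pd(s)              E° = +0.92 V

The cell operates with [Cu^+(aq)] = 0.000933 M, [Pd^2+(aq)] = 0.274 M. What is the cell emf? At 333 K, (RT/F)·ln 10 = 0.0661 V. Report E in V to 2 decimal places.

+0.59 V

Since E°(Pd²⁺/Pd) > E°(Cu⁺/Cu), Pd²⁺/Pd serves as the cathode.
E°cell = +0.92 − (+0.51) = +0.41 V, with n = 2 electrons transferred.
The balanced reaction is Pd^2+(aq) + 2 Cu(s) → Pd(s) + 2 Cu^+(aq), so Q = [Cu^+(aq)]^2 / [Pd^2+(aq)] = 3.18×10^−6 and log Q = −5.498.
Applying E = E° − (RT ln10/nF)·log Q gives +0.41 − (0.0661/2)(−5.498) = +0.59 V.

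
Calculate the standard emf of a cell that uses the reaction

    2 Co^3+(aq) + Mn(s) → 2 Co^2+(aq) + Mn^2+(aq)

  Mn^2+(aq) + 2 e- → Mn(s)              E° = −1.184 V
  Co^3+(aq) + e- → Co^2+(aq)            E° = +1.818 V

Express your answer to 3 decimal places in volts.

In the reaction as written, Co^3+(aq) is reduced (cathode) and Mn^2+(aq) is produced by oxidation at the anode.
E°cell = E°(cathode) − E°(anode) = +1.818 − (−1.184) = +3.002 V.

+3.002 V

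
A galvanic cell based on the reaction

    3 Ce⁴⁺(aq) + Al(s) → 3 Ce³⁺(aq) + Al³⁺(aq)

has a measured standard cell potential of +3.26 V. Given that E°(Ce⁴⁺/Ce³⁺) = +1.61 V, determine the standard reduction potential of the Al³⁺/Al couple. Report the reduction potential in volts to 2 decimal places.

In the reaction as written the Ce⁴⁺/Ce³⁺ couple is reduced (cathode) and Al³⁺/Al is oxidized (anode), so E°cell = E°(Ce⁴⁺/Ce³⁺) − E°(Al³⁺/Al).
E°(Al³⁺/Al) = E°(cathode) − E°cell = +1.61 − (+3.26) = −1.65 V.

−1.65 V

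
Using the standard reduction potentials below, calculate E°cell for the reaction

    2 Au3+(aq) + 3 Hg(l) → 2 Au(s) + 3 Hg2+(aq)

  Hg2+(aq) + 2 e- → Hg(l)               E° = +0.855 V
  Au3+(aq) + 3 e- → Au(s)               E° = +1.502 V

Au3+(aq) gains electrons, so the Au³⁺/Au couple is the cathode; the Hg²⁺/Hg couple is the anode.
E°cell = E°(cathode) − E°(anode) = +1.502 − (+0.855) = +0.647 V.

+0.647 V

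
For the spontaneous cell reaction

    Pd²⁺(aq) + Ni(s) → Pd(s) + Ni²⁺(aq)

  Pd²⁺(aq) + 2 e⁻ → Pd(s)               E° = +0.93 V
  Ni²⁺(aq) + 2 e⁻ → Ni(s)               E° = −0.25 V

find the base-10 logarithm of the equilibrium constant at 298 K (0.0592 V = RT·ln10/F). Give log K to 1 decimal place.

log K = 39.9

The Pd²⁺/Pd couple is reduced (cathode); E°cell = +0.93 − (−0.25) = +1.18 V with n = 2.
At equilibrium E = 0, so log K = nE°cell / 0.0592 = (2)(+1.18) / 0.0592 = 39.9.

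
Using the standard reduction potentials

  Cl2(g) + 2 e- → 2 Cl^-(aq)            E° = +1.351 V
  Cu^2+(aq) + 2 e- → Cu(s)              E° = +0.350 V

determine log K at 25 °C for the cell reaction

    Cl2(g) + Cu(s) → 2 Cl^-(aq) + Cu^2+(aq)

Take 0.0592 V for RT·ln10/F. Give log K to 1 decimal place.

log K = 33.8

The Cl₂/Cl⁻ couple is reduced (cathode); E°cell = +1.351 − (+0.350) = +1.001 V with n = 2.
At equilibrium E = 0, so log K = nE°cell / 0.0592 = (2)(+1.001) / 0.0592 = 33.8.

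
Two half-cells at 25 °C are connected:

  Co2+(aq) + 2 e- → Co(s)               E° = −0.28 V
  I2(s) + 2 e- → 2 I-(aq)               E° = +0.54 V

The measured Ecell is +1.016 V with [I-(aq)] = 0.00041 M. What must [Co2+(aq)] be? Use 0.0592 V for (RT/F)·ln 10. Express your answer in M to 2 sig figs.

1.4 M

I₂/I⁻ is the cathode (higher E°); E°cell = +0.54 − (−0.28) = +0.82 V with n = 2.
From the Nernst equation, log Q = n(E° − E)/0.0592 = 2·(+0.82 − (+1.016))/0.0592 = −6.622.
The balanced reaction is I2(s) + Co(s) → 2 I-(aq) + Co2+(aq), so Q = [I-(aq)]^2·[Co2+(aq)].
Substituting the known concentrations and solving, log [Co2+(aq)] = 0.152 and [Co2+(aq)] = 1.4 M.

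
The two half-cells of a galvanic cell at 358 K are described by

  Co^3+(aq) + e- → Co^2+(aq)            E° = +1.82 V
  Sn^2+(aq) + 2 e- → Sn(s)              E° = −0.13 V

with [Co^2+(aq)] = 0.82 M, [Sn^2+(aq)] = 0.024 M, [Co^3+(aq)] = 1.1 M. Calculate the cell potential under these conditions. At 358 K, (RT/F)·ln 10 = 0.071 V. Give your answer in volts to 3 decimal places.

+2.017 V

The Co³⁺/Co²⁺ couple has the more positive E°, so it is the cathode; Sn²⁺/Sn is the anode.
The standard potential is +1.82 − (−0.13) = +1.95 V and the balanced reaction transfers n = 2 electrons.
For the overall reaction 2 Co^3+(aq) + Sn(s) → 2 Co^2+(aq) + Sn^2+(aq), Q = ([Co^2+(aq)]^2·[Sn^2+(aq)]) / [Co^3+(aq)]^2 = 0.0133, giving log Q = −1.875.
E = E° − (0.071/n)·log Q = +1.95 − (0.071/2)(−1.875) = +2.017 V.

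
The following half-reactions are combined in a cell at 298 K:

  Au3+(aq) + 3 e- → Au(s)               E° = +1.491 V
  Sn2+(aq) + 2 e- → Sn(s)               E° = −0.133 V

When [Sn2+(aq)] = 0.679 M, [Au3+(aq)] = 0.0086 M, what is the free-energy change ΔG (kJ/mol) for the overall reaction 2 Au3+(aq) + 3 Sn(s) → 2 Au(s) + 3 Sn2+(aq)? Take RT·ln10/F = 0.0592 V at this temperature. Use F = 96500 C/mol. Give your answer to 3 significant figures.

With Au³⁺/Au reduced at the cathode, E°cell = +1.491 − (−0.133) = +1.624 V and n = 6.
The reaction quotient is [Sn2+(aq)]^3 / [Au3+(aq)]^2 = 4.23×10^3; by Nernst, E = +1.624 − (0.0592/6)(3.627) = +1.5882 V.
ΔG = −nFE = −(6)(96500)(+1.5882) J/mol = −920 kJ/mol.

−920 kJ/mol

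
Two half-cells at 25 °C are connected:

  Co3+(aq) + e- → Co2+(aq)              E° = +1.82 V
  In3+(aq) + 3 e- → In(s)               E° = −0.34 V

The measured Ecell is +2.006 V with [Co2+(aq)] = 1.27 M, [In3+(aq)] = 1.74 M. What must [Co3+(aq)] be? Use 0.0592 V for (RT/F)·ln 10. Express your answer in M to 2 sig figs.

With Co³⁺/Co²⁺ at the cathode and In³⁺/In at the anode, E°cell = +1.82 − (−0.34) = +2.16 V (n = 3).
From the Nernst equation, log Q = n(E° − E)/0.0592 = 3·(+2.16 − (+2.006))/0.0592 = 7.804.
For 3 Co3+(aq) + In(s) → 3 Co2+(aq) + In3+(aq), the reaction quotient is Q = ([Co2+(aq)]^3·[In3+(aq)]) / [Co3+(aq)]^3.
Isolating [Co3+(aq)] in Q = 10^{7.804} yields log [Co3+(aq)] = −2.417, i.e. 0.0038 M.

0.0038 M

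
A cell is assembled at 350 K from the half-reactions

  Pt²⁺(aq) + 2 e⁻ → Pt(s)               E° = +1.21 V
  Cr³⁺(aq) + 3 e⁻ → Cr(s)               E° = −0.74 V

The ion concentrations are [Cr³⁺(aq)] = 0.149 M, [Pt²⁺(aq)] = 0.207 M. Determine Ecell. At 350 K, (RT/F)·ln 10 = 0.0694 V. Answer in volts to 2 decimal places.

+1.95 V

The Pt²⁺/Pt couple has the more positive E°, so it is the cathode; Cr³⁺/Cr is the anode.
E°cell = +1.21 − (−0.74) = +1.95 V, with n = 6 electrons transferred.
The balanced reaction is 3 Pt²⁺(aq) + 2 Cr(s) → 3 Pt(s) + 2 Cr³⁺(aq), so Q = [Cr³⁺(aq)]^2 / [Pt²⁺(aq)]^3 = 2.5 and log Q = 0.398.
Applying E = E° − (RT ln10/nF)·log Q gives +1.95 − (0.0694/6)(0.398) = +1.95 V.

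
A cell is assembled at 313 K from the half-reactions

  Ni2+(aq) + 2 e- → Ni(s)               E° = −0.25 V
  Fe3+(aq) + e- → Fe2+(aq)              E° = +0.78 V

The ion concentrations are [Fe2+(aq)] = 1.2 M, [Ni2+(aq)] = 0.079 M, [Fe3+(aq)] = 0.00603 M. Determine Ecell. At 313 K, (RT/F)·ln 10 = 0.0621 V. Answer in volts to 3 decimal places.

The Fe³⁺/Fe²⁺ couple has the more positive E°, so it is the cathode; Ni²⁺/Ni is the anode.
E°cell = +0.78 − (−0.25) = +1.03 V, with n = 2 electrons transferred.
Balancing gives 2 Fe3+(aq) + Ni(s) → 2 Fe2+(aq) + Ni2+(aq); hence Q = ([Fe2+(aq)]^2·[Ni2+(aq)]) / [Fe3+(aq)]^2 = 3.13×10^3 (log Q = 3.495).
E = E° − (0.0621/n)·log Q = +1.03 − (0.0621/2)(3.495) = +0.921 V.

+0.921 V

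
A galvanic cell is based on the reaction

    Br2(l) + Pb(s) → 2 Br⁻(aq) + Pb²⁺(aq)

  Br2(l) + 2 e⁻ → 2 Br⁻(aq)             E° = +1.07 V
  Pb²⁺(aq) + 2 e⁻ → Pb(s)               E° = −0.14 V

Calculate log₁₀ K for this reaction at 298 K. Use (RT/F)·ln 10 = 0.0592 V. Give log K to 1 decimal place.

The Br₂/Br⁻ couple is reduced (cathode); E°cell = +1.07 − (−0.14) = +1.21 V with n = 2.
At equilibrium E = 0, so log K = nE°cell / 0.0592 = (2)(+1.21) / 0.0592 = 40.9.

log K = 40.9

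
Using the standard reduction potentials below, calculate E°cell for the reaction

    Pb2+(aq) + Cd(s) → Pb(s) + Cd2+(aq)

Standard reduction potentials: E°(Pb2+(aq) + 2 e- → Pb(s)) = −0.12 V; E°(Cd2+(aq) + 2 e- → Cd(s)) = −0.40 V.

+0.28 V

In the reaction as written, Pb2+(aq) is reduced (cathode) and Cd2+(aq) is produced by oxidation at the anode.
E°cell = E°(cathode) − E°(anode) = −0.12 − (−0.40) = +0.28 V.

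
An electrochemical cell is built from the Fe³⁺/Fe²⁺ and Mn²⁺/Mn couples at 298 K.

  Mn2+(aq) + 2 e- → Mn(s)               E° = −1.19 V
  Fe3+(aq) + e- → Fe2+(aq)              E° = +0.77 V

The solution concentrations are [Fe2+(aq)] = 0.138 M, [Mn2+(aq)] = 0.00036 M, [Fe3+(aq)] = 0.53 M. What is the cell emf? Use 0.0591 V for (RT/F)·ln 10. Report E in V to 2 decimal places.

Fe³⁺/Fe²⁺ is reduced (cathode, E° = +0.77 V) and Mn²⁺/Mn is oxidized (anode).
The standard potential is +0.77 − (−1.19) = +1.96 V and the balanced reaction transfers n = 2 electrons.
Balancing gives 2 Fe3+(aq) + Mn(s) → 2 Fe2+(aq) + Mn2+(aq); hence Q = ([Fe2+(aq)]^2·[Mn2+(aq)]) / [Fe3+(aq)]^2 = 2.44×10^−5 (log Q = −4.612).
E = E° − (0.0591/n)·log Q = +1.96 − (0.0591/2)(−4.612) = +2.10 V.

+2.10 V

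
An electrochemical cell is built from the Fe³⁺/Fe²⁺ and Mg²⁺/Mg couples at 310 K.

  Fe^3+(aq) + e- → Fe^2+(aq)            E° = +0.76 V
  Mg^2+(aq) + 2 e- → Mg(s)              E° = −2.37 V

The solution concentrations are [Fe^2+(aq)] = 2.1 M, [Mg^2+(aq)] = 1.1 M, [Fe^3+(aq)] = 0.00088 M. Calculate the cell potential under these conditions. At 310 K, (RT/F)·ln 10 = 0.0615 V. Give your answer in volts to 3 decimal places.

+2.921 V

The Fe³⁺/Fe²⁺ couple has the more positive E°, so it is the cathode; Mg²⁺/Mg is the anode.
The standard potential is +0.76 − (−2.37) = +3.13 V and the balanced reaction transfers n = 2 electrons.
The balanced reaction is 2 Fe^3+(aq) + Mg(s) → 2 Fe^2+(aq) + Mg^2+(aq), so Q = ([Fe^2+(aq)]^2·[Mg^2+(aq)]) / [Fe^3+(aq)]^2 = 6.26×10^6 and log Q = 6.797.
By the Nernst equation, E = +3.13 − (0.0615/2)·(6.797) = +2.921 V.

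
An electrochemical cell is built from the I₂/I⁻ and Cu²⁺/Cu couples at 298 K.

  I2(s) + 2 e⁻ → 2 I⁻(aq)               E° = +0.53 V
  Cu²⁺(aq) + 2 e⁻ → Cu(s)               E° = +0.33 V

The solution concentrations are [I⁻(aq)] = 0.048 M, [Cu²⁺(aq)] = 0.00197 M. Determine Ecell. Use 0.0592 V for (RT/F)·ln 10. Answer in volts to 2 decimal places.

+0.36 V

Since E°(I₂/I⁻) > E°(Cu²⁺/Cu), I₂/I⁻ serves as the cathode.
E°cell = E°cat − E°an = +0.53 − (+0.33) = +0.20 V; n = 2.
Balancing gives I2(s) + Cu(s) → 2 I⁻(aq) + Cu²⁺(aq); hence Q = [I⁻(aq)]^2·[Cu²⁺(aq)] = 4.54×10^−6 (log Q = −5.343).
E = E° − (0.0592/n)·log Q = +0.20 − (0.0592/2)(−5.343) = +0.36 V.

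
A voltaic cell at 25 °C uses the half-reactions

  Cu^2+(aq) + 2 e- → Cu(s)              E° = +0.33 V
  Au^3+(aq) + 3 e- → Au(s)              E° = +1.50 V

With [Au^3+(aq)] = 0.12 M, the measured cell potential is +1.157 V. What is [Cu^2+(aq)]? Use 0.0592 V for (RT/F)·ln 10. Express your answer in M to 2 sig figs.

With Au³⁺/Au at the cathode and Cu²⁺/Cu at the anode, E°cell = +1.50 − (+0.33) = +1.17 V (n = 6).
Since E = E° − (0.0592/n)·log Q, log Q = n(E° − E)/0.0592 = 1.318.
For 2 Au^3+(aq) + 3 Cu(s) → 2 Au(s) + 3 Cu^2+(aq), the reaction quotient is Q = [Cu^2+(aq)]^3 / [Au^3+(aq)]^2.
Solving for the unknown gives log [Cu^2+(aq)] = −0.175, so [Cu^2+(aq)] ≈ 0.67 M.

0.67 M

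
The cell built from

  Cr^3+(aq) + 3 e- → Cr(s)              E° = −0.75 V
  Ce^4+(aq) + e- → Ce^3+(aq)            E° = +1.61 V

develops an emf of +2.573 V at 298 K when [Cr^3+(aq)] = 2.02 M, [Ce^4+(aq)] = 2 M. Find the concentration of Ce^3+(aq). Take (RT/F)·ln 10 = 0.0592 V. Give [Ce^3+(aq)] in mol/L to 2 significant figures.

0.00040 M

The Ce⁴⁺/Ce³⁺ couple has the larger reduction potential, so it is the cathode: E°cell = +1.61 − (−0.75) = +2.36 V and n = 3.
Since E = E° − (0.0592/n)·log Q, log Q = n(E° − E)/0.0592 = −10.794.
The balanced reaction is 3 Ce^4+(aq) + Cr(s) → 3 Ce^3+(aq) + Cr^3+(aq), so Q = ([Ce^3+(aq)]^3·[Cr^3+(aq)]) / [Ce^4+(aq)]^3.
Isolating [Ce^3+(aq)] in Q = 10^{−10.794} yields log [Ce^3+(aq)] = −3.399, i.e. 0.00040 M.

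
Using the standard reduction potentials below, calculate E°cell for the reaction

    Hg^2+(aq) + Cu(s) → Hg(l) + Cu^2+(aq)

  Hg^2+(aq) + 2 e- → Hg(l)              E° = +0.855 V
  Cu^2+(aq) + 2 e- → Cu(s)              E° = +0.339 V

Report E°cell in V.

Hg^2+(aq) gains electrons, so the Hg²⁺/Hg couple is the cathode; the Cu²⁺/Cu couple is the anode.
E°cell = E°(cathode) − E°(anode) = +0.855 − (+0.339) = +0.516 V.

+0.516 V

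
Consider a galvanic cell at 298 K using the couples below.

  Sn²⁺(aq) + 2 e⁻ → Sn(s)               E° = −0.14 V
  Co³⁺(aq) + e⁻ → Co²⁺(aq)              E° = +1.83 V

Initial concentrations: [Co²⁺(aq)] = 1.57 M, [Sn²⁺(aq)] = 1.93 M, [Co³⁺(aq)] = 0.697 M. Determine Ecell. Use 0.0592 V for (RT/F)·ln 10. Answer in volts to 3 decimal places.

+1.941 V

The Co³⁺/Co²⁺ couple has the more positive E°, so it is the cathode; Sn²⁺/Sn is the anode.
E°cell = +1.83 − (−0.14) = +1.97 V, with n = 2 electrons transferred.
The balanced reaction is 2 Co³⁺(aq) + Sn(s) → 2 Co²⁺(aq) + Sn²⁺(aq), so Q = ([Co²⁺(aq)]^2·[Sn²⁺(aq)]) / [Co³⁺(aq)]^2 = 9.79 and log Q = 0.991.
Applying E = E° − (RT ln10/nF)·log Q gives +1.97 − (0.0592/2)(0.991) = +1.941 V.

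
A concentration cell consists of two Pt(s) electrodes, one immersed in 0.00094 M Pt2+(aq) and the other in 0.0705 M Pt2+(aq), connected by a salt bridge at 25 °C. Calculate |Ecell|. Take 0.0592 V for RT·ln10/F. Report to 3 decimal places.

For a concentration cell E°cell = 0, since both electrodes use the same couple.
The compartment with the higher Pt2+(aq) concentration (0.0705 M) acts as the cathode; ions are reduced there and produced at the dilute (0.00094 M) anode.
With n = 2, Ecell = −(0.0592/2)·log([dilute]/[conc]) = −(0.0592/2)·log(0.00094/0.0705) = +0.056 V.

0.056 V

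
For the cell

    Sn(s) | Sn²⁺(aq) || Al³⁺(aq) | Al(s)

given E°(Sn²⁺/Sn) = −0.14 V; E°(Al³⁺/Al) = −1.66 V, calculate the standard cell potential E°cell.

By convention the left-hand electrode in cell notation is the anode (oxidation) and the right-hand electrode is the cathode (reduction).
E°cell = E°(right) − E°(left) = −1.66 − (−0.14) = −1.52 V.
The negative sign shows that, as written, the cell would require an external voltage to drive the reaction.

−1.52 V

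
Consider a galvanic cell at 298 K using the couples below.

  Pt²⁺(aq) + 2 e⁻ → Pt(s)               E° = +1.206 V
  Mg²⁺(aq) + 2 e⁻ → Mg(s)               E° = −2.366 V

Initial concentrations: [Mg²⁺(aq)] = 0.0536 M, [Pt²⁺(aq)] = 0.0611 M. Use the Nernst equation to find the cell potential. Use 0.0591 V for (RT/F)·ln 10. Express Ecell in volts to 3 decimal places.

+3.574 V

The Pt²⁺/Pt couple has the more positive E°, so it is the cathode; Mg²⁺/Mg is the anode.
E°cell = +1.206 − (−2.366) = +3.572 V, with n = 2 electrons transferred.
For the overall reaction Pt²⁺(aq) + Mg(s) → Pt(s) + Mg²⁺(aq), Q = [Mg²⁺(aq)] / [Pt²⁺(aq)] = 0.877, giving log Q = −0.057.
E = E° − (0.0591/n)·log Q = +3.572 − (0.0591/2)(−0.057) = +3.574 V.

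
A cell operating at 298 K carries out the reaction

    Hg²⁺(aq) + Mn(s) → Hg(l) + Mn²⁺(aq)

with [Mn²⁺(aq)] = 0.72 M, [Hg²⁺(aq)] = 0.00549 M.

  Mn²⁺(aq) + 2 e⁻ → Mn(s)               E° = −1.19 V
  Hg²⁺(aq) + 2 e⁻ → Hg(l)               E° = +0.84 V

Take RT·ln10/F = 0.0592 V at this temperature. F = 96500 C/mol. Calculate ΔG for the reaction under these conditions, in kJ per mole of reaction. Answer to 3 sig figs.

With Hg²⁺/Hg reduced at the cathode, E°cell = +0.84 − (−1.19) = +2.03 V and n = 2.
Q = [Mn²⁺(aq)] / [Hg²⁺(aq)] = 131, so log Q = 2.118 and E = +2.03 − (0.0592/2)(2.118) = +1.9673 V.
ΔG = −nFE = −(2)(96500)(+1.9673) J/mol = −380 kJ/mol.

−380 kJ/mol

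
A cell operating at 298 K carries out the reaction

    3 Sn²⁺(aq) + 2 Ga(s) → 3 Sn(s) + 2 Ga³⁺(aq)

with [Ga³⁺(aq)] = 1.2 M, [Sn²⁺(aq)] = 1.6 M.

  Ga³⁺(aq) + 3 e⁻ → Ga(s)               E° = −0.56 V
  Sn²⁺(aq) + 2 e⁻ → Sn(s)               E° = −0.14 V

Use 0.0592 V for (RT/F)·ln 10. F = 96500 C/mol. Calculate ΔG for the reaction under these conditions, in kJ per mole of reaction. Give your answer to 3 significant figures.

−246 kJ/mol

The standard cell potential is −0.14 − (−0.56) = +0.42 V, with n = 6 electrons in the balanced equation.
Q = [Ga³⁺(aq)]^2 / [Sn²⁺(aq)]^3 = 0.352, so log Q = −0.454 and E = +0.42 − (0.0592/6)(−0.454) = +0.4245 V.
Finally ΔG = −nFE = −(6)(96500 C/mol)(+0.4245 V) = −246 kJ/mol.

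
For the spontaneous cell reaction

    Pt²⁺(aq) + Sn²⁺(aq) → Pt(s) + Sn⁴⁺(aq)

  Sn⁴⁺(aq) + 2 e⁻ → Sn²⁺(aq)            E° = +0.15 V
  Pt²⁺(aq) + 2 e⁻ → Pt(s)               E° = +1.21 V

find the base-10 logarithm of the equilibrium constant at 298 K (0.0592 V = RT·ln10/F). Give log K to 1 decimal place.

The Pt²⁺/Pt couple is reduced (cathode); E°cell = +1.21 − (+0.15) = +1.06 V with n = 2.
At equilibrium E = 0, so log K = nE°cell / 0.0592 = (2)(+1.06) / 0.0592 = 35.8.

log K = 35.8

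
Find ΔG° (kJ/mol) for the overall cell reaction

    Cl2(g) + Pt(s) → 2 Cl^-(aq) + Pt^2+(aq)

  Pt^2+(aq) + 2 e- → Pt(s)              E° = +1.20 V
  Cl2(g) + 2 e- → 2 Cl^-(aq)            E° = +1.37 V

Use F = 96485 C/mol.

In the reaction as written Cl2(g) is reduced, so the Cl₂/Cl⁻ couple is the cathode and Pt²⁺/Pt is the anode.
E°cell = +1.37 − (+1.20) = +0.17 V; balancing electrons gives n = 2.
ΔG° = −nFE°cell = −(2)(96485)(+0.17) J/mol = −32.8 kJ/mol.

−32.8 kJ/mol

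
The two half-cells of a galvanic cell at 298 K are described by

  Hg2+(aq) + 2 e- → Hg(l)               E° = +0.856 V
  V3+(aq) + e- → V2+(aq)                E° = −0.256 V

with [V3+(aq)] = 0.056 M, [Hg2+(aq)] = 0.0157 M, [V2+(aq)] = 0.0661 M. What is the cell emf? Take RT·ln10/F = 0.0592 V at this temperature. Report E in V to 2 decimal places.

+1.06 V

The Hg²⁺/Hg couple has the more positive E°, so it is the cathode; V³⁺/V²⁺ is the anode.
E°cell = +0.856 − (−0.256) = +1.112 V, with n = 2 electrons transferred.
Balancing gives Hg2+(aq) + 2 V2+(aq) → Hg(l) + 2 V3+(aq); hence Q = [V3+(aq)]^2 / ([Hg2+(aq)]·[V2+(aq)]^2) = 45.7 (log Q = 1.660).
Applying E = E° − (RT ln10/nF)·log Q gives +1.112 − (0.0592/2)(1.660) = +1.06 V.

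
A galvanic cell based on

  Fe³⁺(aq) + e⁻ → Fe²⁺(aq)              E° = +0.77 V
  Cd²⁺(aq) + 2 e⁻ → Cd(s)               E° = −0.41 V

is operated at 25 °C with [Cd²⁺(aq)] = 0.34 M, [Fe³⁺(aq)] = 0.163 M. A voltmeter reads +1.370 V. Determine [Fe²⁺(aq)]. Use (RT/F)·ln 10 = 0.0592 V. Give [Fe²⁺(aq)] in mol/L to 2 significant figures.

The Fe³⁺/Fe²⁺ couple has the larger reduction potential, so it is the cathode: E°cell = +0.77 − (−0.41) = +1.18 V and n = 2.
From the Nernst equation, log Q = n(E° − E)/0.0592 = 2·(+1.18 − (+1.370))/0.0592 = −6.419.
For 2 Fe³⁺(aq) + Cd(s) → 2 Fe²⁺(aq) + Cd²⁺(aq), the reaction quotient is Q = ([Fe²⁺(aq)]^2·[Cd²⁺(aq)]) / [Fe³⁺(aq)]^2.
Isolating [Fe²⁺(aq)] in Q = 10^{−6.419} yields log [Fe²⁺(aq)] = −3.763, i.e. 0.00017 M.

0.00017 M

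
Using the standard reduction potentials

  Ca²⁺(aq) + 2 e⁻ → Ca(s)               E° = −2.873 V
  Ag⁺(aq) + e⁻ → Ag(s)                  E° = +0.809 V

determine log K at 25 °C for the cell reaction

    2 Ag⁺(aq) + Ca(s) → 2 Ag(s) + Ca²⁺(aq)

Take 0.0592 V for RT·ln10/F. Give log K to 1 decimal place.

The Ag⁺/Ag couple is reduced (cathode); E°cell = +0.809 − (−2.873) = +3.682 V with n = 2.
At equilibrium E = 0, so log K = nE°cell / 0.0592 = (2)(+3.682) / 0.0592 = 124.4.

log K = 124.4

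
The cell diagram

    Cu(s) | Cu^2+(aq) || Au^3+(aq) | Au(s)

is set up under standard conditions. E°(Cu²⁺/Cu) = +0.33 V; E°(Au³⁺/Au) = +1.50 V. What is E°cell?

By convention the left-hand electrode in cell notation is the anode (oxidation) and the right-hand electrode is the cathode (reduction).
E°cell = E°(right) − E°(left) = +1.50 − (+0.33) = +1.17 V.

+1.17 V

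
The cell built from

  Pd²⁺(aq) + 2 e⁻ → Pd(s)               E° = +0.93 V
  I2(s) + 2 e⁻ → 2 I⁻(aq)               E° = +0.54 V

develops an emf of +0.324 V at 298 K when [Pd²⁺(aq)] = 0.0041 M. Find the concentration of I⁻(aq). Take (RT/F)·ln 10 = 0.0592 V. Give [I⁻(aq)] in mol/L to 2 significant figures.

1.2 M

The Pd²⁺/Pd couple has the larger reduction potential, so it is the cathode: E°cell = +0.93 − (+0.54) = +0.39 V and n = 2.
Since E = E° − (0.0592/n)·log Q, log Q = n(E° − E)/0.0592 = 2.230.
Balancing electrons gives Pd²⁺(aq) + 2 I⁻(aq) → Pd(s) + I2(s); thus Q = 1 / ([Pd²⁺(aq)]·[I⁻(aq)]^2).
Substituting the known concentrations and solving, log [I⁻(aq)] = 0.079 and [I⁻(aq)] = 1.2 M.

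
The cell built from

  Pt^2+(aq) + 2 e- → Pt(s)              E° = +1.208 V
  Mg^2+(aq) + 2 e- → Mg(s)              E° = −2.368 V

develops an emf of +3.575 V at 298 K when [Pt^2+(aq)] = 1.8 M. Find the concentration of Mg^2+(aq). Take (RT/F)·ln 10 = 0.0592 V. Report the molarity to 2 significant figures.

1.9 M

Pt²⁺/Pt is the cathode (higher E°); E°cell = +1.208 − (−2.368) = +3.576 V with n = 2.
Since E = E° − (0.0592/n)·log Q, log Q = n(E° − E)/0.0592 = 0.034.
For Pt^2+(aq) + Mg(s) → Pt(s) + Mg^2+(aq), the reaction quotient is Q = [Mg^2+(aq)] / [Pt^2+(aq)].
Substituting the known concentrations and solving, log [Mg^2+(aq)] = 0.289 and [Mg^2+(aq)] = 1.9 M.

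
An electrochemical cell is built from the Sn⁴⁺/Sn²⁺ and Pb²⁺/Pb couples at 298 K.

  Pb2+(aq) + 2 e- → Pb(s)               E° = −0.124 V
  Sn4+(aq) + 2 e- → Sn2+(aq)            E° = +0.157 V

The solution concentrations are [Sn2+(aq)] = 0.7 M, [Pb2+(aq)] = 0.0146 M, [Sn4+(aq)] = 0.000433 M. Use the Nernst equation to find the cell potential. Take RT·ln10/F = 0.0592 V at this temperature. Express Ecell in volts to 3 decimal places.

+0.240 V

Since E°(Sn⁴⁺/Sn²⁺) > E°(Pb²⁺/Pb), Sn⁴⁺/Sn²⁺ serves as the cathode.
The standard potential is +0.157 − (−0.124) = +0.281 V and the balanced reaction transfers n = 2 electrons.
For the overall reaction Sn4+(aq) + Pb(s) → Sn2+(aq) + Pb2+(aq), Q = ([Sn2+(aq)]·[Pb2+(aq)]) / [Sn4+(aq)] = 23.6, giving log Q = 1.373.
Applying E = E° − (RT ln10/nF)·log Q gives +0.281 − (0.0592/2)(1.373) = +0.240 V.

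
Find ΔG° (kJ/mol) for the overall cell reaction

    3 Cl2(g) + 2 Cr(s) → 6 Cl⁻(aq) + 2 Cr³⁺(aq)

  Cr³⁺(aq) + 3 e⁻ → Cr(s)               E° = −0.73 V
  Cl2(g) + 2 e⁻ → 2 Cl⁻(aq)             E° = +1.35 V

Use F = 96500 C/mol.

In the reaction as written Cl2(g) is reduced, so the Cl₂/Cl⁻ couple is the cathode and Cr³⁺/Cr is the anode.
E°cell = +1.35 − (−0.73) = +2.08 V; balancing electrons gives n = 6.
ΔG° = −nFE°cell = −(6)(96500)(+2.08) J/mol = −1204 kJ/mol.

−1204 kJ/mol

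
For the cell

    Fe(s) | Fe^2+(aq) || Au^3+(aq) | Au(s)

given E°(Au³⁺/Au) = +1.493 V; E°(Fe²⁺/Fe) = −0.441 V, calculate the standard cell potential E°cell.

By convention the left-hand electrode in cell notation is the anode (oxidation) and the right-hand electrode is the cathode (reduction).
E°cell = E°(right) − E°(left) = +1.493 − (−0.441) = +1.934 V.

+1.934 V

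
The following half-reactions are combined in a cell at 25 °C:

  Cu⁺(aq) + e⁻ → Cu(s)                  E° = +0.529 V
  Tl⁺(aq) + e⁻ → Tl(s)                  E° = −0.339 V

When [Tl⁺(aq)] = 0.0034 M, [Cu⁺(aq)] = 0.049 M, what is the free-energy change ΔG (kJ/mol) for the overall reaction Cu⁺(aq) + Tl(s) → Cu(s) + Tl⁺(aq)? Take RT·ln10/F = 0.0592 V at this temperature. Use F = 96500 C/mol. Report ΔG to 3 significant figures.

The standard cell potential is +0.529 − (−0.339) = +0.868 V, with n = 1 electron in the balanced equation.
Q = [Tl⁺(aq)] / [Cu⁺(aq)] = 0.0694, so log Q = −1.159 and E = +0.868 − (0.0592/1)(−1.159) = +0.9366 V.
Then ΔG = −nFE = −1 × 96500 × +0.9366 J/mol = −90.4 kJ/mol.

−90.4 kJ/mol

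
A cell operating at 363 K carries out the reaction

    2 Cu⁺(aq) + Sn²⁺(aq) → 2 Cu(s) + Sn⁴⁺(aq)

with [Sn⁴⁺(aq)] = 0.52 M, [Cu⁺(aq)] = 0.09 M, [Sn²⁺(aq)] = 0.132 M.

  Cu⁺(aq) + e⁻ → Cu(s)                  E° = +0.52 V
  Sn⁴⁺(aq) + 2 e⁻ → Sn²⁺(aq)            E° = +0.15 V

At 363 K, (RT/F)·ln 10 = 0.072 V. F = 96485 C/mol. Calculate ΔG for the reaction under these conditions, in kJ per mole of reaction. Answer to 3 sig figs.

With Cu⁺/Cu reduced at the cathode, E°cell = +0.52 − (+0.15) = +0.37 V and n = 2.
The reaction quotient is [Sn⁴⁺(aq)] / ([Cu⁺(aq)]^2·[Sn²⁺(aq)]) = 486; by Nernst, E = +0.37 − (0.072/2)(2.687) = +0.2733 V.
ΔG = −nFE = −(2)(96485)(+0.2733) J/mol = −52.7 kJ/mol.

−52.7 kJ/mol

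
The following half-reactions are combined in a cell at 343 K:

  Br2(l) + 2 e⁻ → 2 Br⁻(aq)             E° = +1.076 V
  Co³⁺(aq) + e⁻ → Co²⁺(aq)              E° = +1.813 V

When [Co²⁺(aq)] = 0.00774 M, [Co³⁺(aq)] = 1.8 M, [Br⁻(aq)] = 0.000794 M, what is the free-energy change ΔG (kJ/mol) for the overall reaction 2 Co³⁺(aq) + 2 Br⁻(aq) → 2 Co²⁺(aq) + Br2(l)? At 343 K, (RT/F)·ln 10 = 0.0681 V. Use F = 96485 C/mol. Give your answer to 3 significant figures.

−133 kJ/mol

The standard cell potential is +1.813 − (+1.076) = +0.737 V, with n = 2 electrons in the balanced equation.
Q = [Co²⁺(aq)]^2 / ([Co³⁺(aq)]^2·[Br⁻(aq)]^2) = 29.3, so log Q = 1.467 and E = +0.737 − (0.0681/2)(1.467) = +0.6870 V.
Then ΔG = −nFE = −2 × 96485 × +0.6870 J/mol = −133 kJ/mol.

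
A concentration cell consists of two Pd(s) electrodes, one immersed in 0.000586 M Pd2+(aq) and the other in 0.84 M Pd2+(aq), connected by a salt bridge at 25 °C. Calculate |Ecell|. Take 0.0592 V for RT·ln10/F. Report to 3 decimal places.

For a concentration cell E°cell = 0, since both electrodes use the same couple.
The compartment with the higher Pd2+(aq) concentration (0.84 M) acts as the cathode; ions are reduced there and produced at the dilute (0.000586 M) anode.
With n = 2, Ecell = −(0.0592/2)·log([dilute]/[conc]) = −(0.0592/2)·log(0.000586/0.84) = +0.093 V.

0.093 V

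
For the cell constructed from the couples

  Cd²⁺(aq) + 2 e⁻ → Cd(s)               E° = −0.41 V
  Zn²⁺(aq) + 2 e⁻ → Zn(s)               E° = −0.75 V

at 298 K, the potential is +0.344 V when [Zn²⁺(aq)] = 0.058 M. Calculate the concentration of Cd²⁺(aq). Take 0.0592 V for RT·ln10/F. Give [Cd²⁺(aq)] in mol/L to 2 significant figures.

The Cd²⁺/Cd couple has the larger reduction potential, so it is the cathode: E°cell = −0.41 − (−0.75) = +0.34 V and n = 2.
Since E = E° − (0.0592/n)·log Q, log Q = n(E° − E)/0.0592 = −0.135.
Balancing electrons gives Cd²⁺(aq) + Zn(s) → Cd(s) + Zn²⁺(aq); thus Q = [Zn²⁺(aq)] / [Cd²⁺(aq)].
Solving for the unknown gives log [Cd²⁺(aq)] = −1.102, so [Cd²⁺(aq)] ≈ 0.079 M.

0.079 M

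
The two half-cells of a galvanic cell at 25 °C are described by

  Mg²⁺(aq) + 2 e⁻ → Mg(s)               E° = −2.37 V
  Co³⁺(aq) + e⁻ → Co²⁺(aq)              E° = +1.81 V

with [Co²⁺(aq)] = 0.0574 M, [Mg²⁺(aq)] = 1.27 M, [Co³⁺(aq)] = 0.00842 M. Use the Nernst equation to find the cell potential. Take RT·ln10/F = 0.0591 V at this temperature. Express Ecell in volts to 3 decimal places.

Since E°(Co³⁺/Co²⁺) > E°(Mg²⁺/Mg), Co³⁺/Co²⁺ serves as the cathode.
E°cell = E°cat − E°an = +1.81 − (−2.37) = +4.18 V; n = 2.
For the overall reaction 2 Co³⁺(aq) + Mg(s) → 2 Co²⁺(aq) + Mg²⁺(aq), Q = ([Co²⁺(aq)]^2·[Mg²⁺(aq)]) / [Co³⁺(aq)]^2 = 59, giving log Q = 1.771.
E = E° − (0.0591/n)·log Q = +4.18 − (0.0591/2)(1.771) = +4.128 V.

+4.128 V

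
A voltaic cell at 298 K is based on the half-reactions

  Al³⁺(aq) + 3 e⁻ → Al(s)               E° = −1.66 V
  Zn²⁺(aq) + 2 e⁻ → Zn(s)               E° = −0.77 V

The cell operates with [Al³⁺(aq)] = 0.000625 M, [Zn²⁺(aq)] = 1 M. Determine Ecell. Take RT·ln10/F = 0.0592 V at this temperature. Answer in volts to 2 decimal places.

Since E°(Zn²⁺/Zn) > E°(Al³⁺/Al), Zn²⁺/Zn serves as the cathode.
E°cell = E°cat − E°an = −0.77 − (−1.66) = +0.89 V; n = 6.
For the overall reaction 3 Zn²⁺(aq) + 2 Al(s) → 3 Zn(s) + 2 Al³⁺(aq), Q = [Al³⁺(aq)]^2 / [Zn²⁺(aq)]^3 = 3.91×10^−7, giving log Q = −6.408.
E = E° − (0.0592/n)·log Q = +0.89 − (0.0592/6)(−6.408) = +0.95 V.

+0.95 V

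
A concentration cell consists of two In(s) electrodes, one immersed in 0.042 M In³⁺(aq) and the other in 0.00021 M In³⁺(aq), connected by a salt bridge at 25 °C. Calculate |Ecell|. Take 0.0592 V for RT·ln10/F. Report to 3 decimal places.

0.045 V

For a concentration cell E°cell = 0, since both electrodes use the same couple.
The compartment with the higher In³⁺(aq) concentration (0.042 M) acts as the cathode; ions are reduced there and produced at the dilute (0.00021 M) anode.
With n = 3, Ecell = −(0.0592/3)·log([dilute]/[conc]) = −(0.0592/3)·log(0.00021/0.042) = +0.045 V.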